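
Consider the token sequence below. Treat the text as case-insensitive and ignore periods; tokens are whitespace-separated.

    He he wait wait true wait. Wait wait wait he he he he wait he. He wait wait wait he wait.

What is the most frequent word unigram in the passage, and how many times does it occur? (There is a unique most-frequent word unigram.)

Unigram frequencies (highest first):
  wait: 11
  he: 9
  true: 1

"wait", 11 times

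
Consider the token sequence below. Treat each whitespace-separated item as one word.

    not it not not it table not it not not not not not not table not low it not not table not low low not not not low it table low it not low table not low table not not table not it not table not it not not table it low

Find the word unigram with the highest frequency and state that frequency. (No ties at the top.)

Unigram frequencies (highest first):
  not: 26
  it: 9
  table: 9
  low: 8

"not", 26 times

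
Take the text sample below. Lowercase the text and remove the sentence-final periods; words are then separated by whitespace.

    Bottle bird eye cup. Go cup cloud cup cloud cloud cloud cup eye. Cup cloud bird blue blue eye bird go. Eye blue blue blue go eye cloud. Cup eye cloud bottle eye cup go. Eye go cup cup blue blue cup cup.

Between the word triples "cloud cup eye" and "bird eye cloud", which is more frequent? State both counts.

"cloud cup eye": 2 occurrences
"bird eye cloud": 0 occurrences

"cloud cup eye" (2 vs 0)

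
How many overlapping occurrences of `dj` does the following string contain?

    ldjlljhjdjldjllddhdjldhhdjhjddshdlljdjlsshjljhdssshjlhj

Sliding a length-2 window over the 55 characters (54 positions):
  position 2–3: dj
  position 9–10: dj
  position 12–13: dj
  position 19–20: dj
  position 25–26: dj
  position 37–38: dj

6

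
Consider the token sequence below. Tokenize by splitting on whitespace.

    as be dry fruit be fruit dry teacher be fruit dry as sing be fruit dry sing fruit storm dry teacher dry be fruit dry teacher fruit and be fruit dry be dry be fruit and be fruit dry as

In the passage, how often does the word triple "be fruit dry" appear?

Scanning the 38 overlapping trigram windows for "be fruit dry":
  position 5–7: be fruit dry
  position 9–11: be fruit dry
  position 14–16: be fruit dry
  position 23–25: be fruit dry
  position 29–31: be fruit dry
  position 37–39: be fruit dry

6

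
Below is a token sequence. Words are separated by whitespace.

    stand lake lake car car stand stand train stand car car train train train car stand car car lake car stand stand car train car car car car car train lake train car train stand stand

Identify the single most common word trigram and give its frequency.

Trigram frequencies (highest first):
  car car car: 3
  car stand stand: 2
  stand car car: 2
  car car train: 2
  stand lake lake: 1
  lake lake car: 1
  … (23 more, each ≤ 1)

"car car car", 3 times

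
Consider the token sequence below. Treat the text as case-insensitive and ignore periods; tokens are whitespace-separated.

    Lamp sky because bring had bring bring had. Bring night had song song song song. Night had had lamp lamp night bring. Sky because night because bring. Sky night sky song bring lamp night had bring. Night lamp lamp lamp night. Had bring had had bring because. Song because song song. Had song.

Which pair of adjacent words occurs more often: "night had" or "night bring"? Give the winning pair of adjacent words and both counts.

"night had": 4 occurrences
"night bring": 1 occurrence

"night had" (4 vs 1)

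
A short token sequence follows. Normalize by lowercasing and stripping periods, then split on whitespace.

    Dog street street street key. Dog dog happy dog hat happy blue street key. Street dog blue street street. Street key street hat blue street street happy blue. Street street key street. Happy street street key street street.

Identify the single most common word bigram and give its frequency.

"street street", 8 times

Bigram frequencies (highest first):
  street street: 8
  street key: 5
  blue street: 4
  key street: 4
  happy blue: 2
  street happy: 2
  … (12 more, each ≤ 1)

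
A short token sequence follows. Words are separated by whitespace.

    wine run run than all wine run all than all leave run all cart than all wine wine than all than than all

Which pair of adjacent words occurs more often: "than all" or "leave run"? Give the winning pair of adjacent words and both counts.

"than all": 5 occurrences
"leave run": 1 occurrence

"than all" (5 vs 1)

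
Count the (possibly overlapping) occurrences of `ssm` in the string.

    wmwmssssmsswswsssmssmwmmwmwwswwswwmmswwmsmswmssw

Sliding a length-3 window over the 48 characters (46 positions):
  position 7–9: ssm
  position 16–18: ssm
  position 19–21: ssm

3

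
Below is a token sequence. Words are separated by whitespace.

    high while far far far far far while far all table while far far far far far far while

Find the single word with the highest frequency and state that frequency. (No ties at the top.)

Unigram frequencies (highest first):
  far: 12
  while: 4
  high: 1
  all: 1
  table: 1

"far", 12 times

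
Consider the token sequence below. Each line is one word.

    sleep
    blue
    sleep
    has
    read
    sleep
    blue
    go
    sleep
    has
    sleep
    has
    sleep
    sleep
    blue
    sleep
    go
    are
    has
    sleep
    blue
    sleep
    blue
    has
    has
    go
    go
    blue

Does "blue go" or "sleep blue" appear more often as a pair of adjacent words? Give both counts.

"sleep blue" (5 vs 1)

"blue go": 1 occurrence
"sleep blue": 5 occurrences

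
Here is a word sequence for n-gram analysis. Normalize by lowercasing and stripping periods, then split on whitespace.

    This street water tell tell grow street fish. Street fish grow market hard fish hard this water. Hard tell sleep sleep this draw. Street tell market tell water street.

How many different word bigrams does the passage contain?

27

29 tokens → 28 bigram windows in total.
Repeated bigrams (each contributes count−1 duplicates):
  street fish: 2
1 duplicate windows → 28 − 1 = 27 distinct.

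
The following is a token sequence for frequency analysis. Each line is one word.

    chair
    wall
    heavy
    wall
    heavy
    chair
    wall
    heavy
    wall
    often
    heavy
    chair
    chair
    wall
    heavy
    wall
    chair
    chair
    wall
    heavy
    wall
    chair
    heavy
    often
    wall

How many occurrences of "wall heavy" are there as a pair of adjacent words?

Scanning the 24 overlapping bigram windows for "wall heavy":
  position 2–3: wall heavy
  position 4–5: wall heavy
  position 7–8: wall heavy
  position 14–15: wall heavy
  position 19–20: wall heavy

5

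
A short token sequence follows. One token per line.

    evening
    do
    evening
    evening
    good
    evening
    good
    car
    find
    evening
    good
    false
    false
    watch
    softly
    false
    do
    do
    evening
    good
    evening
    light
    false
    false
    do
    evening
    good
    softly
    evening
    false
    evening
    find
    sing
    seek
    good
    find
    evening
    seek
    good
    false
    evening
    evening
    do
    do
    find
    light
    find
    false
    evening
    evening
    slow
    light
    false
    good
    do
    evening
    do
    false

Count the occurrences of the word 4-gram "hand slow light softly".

0

Scanning the 55 overlapping 4-gram windows for "hand slow light softly":
  (none found)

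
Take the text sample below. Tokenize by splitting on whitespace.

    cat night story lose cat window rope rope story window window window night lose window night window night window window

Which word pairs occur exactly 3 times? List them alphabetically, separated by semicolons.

window night; window window

Bigram counts meeting the condition (exactly 3 times):
  window night: 3
  window window: 3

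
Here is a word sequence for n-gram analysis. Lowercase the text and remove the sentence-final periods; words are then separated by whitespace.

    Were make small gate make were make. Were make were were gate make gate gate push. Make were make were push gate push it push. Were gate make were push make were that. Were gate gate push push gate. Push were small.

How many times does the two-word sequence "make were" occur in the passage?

7

Scanning the 41 overlapping bigram windows for "make were":
  position 5–6: make were
  position 7–8: make were
  position 9–10: make were
  position 17–18: make were
  position 19–20: make were
  position 28–29: make were
  position 31–32: make were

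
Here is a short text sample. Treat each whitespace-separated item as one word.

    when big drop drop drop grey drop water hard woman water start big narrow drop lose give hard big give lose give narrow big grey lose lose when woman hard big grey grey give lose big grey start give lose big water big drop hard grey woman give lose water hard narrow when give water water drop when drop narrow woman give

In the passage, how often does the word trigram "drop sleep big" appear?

Scanning the 60 overlapping trigram windows for "drop sleep big":
  (none found)

0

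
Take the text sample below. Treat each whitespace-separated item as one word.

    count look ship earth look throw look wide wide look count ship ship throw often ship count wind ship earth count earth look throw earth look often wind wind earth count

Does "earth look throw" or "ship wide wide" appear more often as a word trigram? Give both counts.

"earth look throw" (2 vs 0)

"earth look throw": 2 occurrences
"ship wide wide": 0 occurrences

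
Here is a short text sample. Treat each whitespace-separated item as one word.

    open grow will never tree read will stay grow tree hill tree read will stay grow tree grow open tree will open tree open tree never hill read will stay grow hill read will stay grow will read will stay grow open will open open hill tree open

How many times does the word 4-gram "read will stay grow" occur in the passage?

Scanning the 45 overlapping 4-gram windows for "read will stay grow":
  position 6–9: read will stay grow
  position 13–16: read will stay grow
  position 28–31: read will stay grow
  position 33–36: read will stay grow
  position 38–41: read will stay grow

5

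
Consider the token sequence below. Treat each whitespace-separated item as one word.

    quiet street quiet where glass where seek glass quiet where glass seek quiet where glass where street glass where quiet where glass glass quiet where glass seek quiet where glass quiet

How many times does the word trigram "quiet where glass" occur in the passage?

6

Scanning the 29 overlapping trigram windows for "quiet where glass":
  position 3–5: quiet where glass
  position 9–11: quiet where glass
  position 13–15: quiet where glass
  position 20–22: quiet where glass
  position 24–26: quiet where glass
  position 28–30: quiet where glass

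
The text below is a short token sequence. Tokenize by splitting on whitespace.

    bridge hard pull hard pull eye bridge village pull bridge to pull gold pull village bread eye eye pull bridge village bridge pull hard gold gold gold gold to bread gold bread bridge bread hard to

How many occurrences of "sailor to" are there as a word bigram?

0

Scanning the 35 overlapping bigram windows for "sailor to":
  (none found)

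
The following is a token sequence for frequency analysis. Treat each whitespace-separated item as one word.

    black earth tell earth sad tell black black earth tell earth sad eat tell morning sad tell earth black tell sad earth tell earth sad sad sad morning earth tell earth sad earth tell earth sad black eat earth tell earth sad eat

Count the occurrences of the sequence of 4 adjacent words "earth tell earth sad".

Scanning the 40 overlapping 4-gram windows for "earth tell earth sad":
  position 2–5: earth tell earth sad
  position 9–12: earth tell earth sad
  position 22–25: earth tell earth sad
  position 29–32: earth tell earth sad
  position 33–36: earth tell earth sad
  position 39–42: earth tell earth sad

6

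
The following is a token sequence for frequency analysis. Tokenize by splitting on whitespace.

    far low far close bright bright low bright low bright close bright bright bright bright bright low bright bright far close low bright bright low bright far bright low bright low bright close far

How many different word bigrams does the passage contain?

34 tokens → 33 bigram windows in total.
Repeated bigrams (each contributes count−1 duplicates):
  bright bright: 7
  low bright: 7
  bright low: 6
  bright close: 2
  bright far: 2
  close bright: 2
  far close: 2
21 duplicate windows → 33 − 21 = 12 distinct.

12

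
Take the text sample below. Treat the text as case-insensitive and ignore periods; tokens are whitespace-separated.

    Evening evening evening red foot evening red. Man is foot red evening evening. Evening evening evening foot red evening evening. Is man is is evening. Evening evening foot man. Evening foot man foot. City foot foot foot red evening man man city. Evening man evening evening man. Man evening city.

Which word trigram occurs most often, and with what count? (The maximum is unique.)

"evening evening evening", 5 times

Trigram frequencies (highest first):
  evening evening evening: 5
  foot red evening: 3
  red evening evening: 2
  evening evening foot: 2
  evening foot man: 2
  evening man man: 2
  … (32 more, each ≤ 1)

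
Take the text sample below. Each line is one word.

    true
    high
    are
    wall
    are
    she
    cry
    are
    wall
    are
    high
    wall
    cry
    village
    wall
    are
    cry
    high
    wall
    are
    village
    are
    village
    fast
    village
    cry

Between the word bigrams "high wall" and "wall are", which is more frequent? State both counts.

"wall are" (4 vs 2)

"high wall": 2 occurrences
"wall are": 4 occurrences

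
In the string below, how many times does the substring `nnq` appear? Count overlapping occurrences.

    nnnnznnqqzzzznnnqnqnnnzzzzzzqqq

Sliding a length-3 window over the 31 characters (29 positions):
  position 6–8: nnq
  position 15–17: nnq

2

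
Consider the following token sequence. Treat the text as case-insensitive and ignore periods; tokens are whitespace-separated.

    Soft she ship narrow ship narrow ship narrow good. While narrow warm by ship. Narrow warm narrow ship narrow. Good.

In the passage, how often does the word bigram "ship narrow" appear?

5

Scanning the 19 overlapping bigram windows for "ship narrow":
  position 3–4: ship narrow
  position 5–6: ship narrow
  position 7–8: ship narrow
  position 14–15: ship narrow
  position 18–19: ship narrow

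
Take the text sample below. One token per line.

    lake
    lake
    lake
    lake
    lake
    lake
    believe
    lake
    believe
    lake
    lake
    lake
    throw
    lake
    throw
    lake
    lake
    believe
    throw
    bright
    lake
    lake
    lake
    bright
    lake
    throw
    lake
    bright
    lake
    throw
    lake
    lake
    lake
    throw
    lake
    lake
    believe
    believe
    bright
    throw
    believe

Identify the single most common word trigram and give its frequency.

"lake lake lake", 7 times

Trigram frequencies (highest first):
  lake lake lake: 7
  lake throw lake: 5
  lake lake believe: 3
  throw lake lake: 3
  lake believe lake: 2
  lake lake throw: 2
  … (15 more, each ≤ 2)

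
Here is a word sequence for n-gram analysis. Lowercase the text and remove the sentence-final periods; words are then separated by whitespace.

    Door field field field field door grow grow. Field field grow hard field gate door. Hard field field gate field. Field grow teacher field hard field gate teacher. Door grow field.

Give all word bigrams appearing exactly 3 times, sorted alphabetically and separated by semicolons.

field gate; hard field

Bigram counts meeting the condition (exactly 3 times):
  field gate: 3
  hard field: 3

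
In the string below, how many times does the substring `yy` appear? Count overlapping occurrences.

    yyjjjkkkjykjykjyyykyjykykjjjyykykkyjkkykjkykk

4

Sliding a length-2 window over the 45 characters (44 positions):
  position 1–2: yy
  position 16–17: yy
  position 17–18: yy
  position 29–30: yy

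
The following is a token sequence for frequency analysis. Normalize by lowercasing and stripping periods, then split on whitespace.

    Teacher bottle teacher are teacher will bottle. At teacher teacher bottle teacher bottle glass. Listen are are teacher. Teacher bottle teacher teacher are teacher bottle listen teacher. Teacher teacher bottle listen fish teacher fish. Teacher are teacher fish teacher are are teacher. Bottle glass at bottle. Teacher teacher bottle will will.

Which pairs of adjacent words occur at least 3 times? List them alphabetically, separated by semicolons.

Bigram counts meeting the condition (at least 3 times):
  are teacher: 5
  bottle teacher: 4
  fish teacher: 3
  teacher are: 4
  teacher bottle: 8
  teacher teacher: 6

are teacher; bottle teacher; fish teacher; teacher are; teacher bottle; teacher teacher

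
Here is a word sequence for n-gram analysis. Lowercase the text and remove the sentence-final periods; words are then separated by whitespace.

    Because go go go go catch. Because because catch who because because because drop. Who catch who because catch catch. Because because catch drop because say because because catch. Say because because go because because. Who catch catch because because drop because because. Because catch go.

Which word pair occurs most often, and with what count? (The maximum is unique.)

Bigram frequencies (highest first):
  because because: 10
  because catch: 5
  go go: 3
  catch because: 3
  because go: 2
  catch who: 2
  … (14 more, each ≤ 2)

"because because", 10 times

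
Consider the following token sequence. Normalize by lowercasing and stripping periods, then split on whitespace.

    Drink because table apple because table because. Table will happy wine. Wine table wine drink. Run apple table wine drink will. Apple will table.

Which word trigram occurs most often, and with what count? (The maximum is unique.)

Trigram frequencies (highest first):
  table wine drink: 2
  drink because table: 1
  because table apple: 1
  table apple because: 1
  apple because table: 1
  because table because: 1
  … (15 more, each ≤ 1)

"table wine drink", 2 times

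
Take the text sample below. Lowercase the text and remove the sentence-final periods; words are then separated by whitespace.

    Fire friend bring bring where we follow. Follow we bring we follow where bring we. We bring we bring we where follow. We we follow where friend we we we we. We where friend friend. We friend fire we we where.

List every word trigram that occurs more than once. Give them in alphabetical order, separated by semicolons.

we bring we; we follow where; we we we; we we where

Trigram counts meeting the condition (more than once):
  we bring we: 3
  we follow where: 2
  we we we: 3
  we we where: 2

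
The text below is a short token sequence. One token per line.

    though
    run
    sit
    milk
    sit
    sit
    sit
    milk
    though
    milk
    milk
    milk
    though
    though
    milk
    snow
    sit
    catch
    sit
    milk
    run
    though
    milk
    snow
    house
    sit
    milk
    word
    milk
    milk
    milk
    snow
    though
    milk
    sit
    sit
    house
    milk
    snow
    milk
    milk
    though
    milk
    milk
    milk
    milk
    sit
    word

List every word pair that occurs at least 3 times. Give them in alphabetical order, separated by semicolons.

Bigram counts meeting the condition (at least 3 times):
  milk milk: 8
  milk sit: 3
  milk snow: 4
  milk though: 3
  sit milk: 4
  sit sit: 3
  though milk: 5

milk milk; milk sit; milk snow; milk though; sit milk; sit sit; though milk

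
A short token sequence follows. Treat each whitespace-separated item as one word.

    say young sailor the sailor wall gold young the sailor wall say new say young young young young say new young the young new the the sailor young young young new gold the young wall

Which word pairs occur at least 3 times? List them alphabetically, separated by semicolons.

the sailor; young young

Bigram counts meeting the condition (at least 3 times):
  the sailor: 3
  young young: 5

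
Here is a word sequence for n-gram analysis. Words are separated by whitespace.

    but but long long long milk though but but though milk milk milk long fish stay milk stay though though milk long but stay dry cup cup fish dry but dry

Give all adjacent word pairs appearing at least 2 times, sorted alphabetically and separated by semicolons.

but but; long long; milk long; milk milk; though milk

Bigram counts meeting the condition (at least 2 times):
  but but: 2
  long long: 2
  milk long: 2
  milk milk: 2
  though milk: 2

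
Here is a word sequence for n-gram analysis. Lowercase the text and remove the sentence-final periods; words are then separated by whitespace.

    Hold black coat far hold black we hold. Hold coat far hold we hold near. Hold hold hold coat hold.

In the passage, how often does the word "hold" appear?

10

Scanning the 20 tokens for "hold":
  position 1: hold
  position 5: hold
  position 8: hold
  position 9: hold
  position 12: hold
  position 14: hold
  position 16: hold
  position 17: hold
  position 18: hold
  position 20: hold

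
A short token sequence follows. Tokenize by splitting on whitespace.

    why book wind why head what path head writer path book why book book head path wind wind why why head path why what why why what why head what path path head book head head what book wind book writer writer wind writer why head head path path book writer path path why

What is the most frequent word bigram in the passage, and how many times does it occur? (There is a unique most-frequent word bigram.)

"why head", 4 times

Bigram frequencies (highest first):
  why head: 4
  head what: 3
  head path: 3
  path path: 3
  why book: 2
  book wind: 2
  … (24 more, each ≤ 2)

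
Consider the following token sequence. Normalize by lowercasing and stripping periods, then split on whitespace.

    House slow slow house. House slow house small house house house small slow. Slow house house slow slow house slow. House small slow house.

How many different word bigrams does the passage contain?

7

24 tokens → 23 bigram windows in total.
Repeated bigrams (each contributes count−1 duplicates):
  slow house: 6
  house house: 4
  house slow: 4
  house small: 3
  slow slow: 3
  small slow: 2
16 duplicate windows → 23 − 16 = 7 distinct.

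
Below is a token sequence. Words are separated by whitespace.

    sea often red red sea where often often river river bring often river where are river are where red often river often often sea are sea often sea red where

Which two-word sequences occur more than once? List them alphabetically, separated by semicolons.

often often; often river; often sea; sea often

Bigram counts meeting the condition (more than once):
  often often: 2
  often river: 3
  often sea: 2
  sea often: 2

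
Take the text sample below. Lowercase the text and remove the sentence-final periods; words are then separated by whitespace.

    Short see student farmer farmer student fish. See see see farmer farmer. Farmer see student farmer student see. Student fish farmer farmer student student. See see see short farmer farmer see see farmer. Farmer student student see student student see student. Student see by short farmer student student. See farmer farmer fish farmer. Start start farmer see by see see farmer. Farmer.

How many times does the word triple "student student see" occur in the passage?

Scanning the 60 overlapping trigram windows for "student student see":
  position 23–25: student student see
  position 35–37: student student see
  position 38–40: student student see
  position 41–43: student student see
  position 47–49: student student see

5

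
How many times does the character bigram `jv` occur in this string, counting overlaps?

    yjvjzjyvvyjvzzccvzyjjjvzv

3

Sliding a length-2 window over the 25 characters (24 positions):
  position 2–3: jv
  position 11–12: jv
  position 22–23: jv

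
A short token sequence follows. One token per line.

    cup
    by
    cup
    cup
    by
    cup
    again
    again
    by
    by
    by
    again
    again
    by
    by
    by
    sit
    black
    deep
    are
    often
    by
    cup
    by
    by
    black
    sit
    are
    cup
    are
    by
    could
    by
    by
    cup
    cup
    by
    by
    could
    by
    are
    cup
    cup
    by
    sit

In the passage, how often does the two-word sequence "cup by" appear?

Scanning the 44 overlapping bigram windows for "cup by":
  position 1–2: cup by
  position 4–5: cup by
  position 23–24: cup by
  position 36–37: cup by
  position 43–44: cup by

5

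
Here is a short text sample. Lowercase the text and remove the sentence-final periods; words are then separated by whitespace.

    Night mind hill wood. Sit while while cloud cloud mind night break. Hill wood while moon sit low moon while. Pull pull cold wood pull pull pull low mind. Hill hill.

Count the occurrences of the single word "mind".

3

Scanning the 31 tokens for "mind":
  position 2: mind
  position 10: mind
  position 29: mind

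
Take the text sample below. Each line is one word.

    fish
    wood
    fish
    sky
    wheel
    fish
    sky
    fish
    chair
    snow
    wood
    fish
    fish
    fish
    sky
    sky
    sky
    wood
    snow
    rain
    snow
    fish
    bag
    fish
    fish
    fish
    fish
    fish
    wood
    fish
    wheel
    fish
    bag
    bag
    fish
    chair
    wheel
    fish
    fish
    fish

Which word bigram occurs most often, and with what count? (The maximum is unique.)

"fish fish", 8 times

Bigram frequencies (highest first):
  fish fish: 8
  wood fish: 3
  fish sky: 3
  wheel fish: 3
  fish wood: 2
  fish chair: 2
  … (15 more, each ≤ 2)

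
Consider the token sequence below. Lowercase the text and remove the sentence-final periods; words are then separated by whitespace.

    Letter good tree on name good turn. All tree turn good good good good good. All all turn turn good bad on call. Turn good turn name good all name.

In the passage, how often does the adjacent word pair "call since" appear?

0

Scanning the 29 overlapping bigram windows for "call since":
  (none found)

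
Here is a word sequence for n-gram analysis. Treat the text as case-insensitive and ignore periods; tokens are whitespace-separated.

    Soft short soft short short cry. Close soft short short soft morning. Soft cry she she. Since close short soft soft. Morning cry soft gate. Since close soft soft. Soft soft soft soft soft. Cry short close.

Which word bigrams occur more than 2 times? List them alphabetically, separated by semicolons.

Bigram counts meeting the condition (more than 2 times):
  short soft: 3
  soft short: 3
  soft soft: 7

short soft; soft short; soft soft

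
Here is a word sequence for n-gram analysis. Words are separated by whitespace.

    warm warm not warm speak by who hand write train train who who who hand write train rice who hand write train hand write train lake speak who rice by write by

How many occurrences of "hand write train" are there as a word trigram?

4

Scanning the 30 overlapping trigram windows for "hand write train":
  position 8–10: hand write train
  position 15–17: hand write train
  position 20–22: hand write train
  position 23–25: hand write train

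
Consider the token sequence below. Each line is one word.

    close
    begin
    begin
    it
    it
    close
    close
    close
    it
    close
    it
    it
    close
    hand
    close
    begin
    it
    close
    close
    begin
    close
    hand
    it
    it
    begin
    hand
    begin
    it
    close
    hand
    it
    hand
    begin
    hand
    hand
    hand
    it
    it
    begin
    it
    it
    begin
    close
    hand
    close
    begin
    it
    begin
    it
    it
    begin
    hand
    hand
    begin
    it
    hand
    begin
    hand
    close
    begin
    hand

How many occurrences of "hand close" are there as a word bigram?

Scanning the 60 overlapping bigram windows for "hand close":
  position 14–15: hand close
  position 44–45: hand close
  position 58–59: hand close

3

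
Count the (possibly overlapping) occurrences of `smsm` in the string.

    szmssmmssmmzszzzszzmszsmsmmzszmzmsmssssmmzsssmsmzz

2

Sliding a length-4 window over the 50 characters (47 positions):
  position 23–26: smsm
  position 45–48: smsm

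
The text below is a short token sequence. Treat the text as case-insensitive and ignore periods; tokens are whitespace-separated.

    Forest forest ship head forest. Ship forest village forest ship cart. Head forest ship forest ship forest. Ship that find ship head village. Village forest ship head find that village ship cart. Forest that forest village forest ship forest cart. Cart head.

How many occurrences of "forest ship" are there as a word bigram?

Scanning the 41 overlapping bigram windows for "forest ship":
  position 2–3: forest ship
  position 5–6: forest ship
  position 9–10: forest ship
  position 13–14: forest ship
  position 15–16: forest ship
  position 17–18: forest ship
  position 25–26: forest ship
  position 37–38: forest ship

8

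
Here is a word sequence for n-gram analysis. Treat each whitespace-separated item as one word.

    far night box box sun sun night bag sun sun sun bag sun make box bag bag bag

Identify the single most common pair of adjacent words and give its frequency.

"sun sun", 3 times

Bigram frequencies (highest first):
  sun sun: 3
  bag sun: 2
  bag bag: 2
  far night: 1
  night box: 1
  box box: 1
  … (7 more, each ≤ 1)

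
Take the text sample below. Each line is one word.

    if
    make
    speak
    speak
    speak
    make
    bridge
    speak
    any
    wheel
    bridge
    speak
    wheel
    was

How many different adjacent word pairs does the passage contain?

11

14 tokens → 13 bigram windows in total.
Repeated bigrams (each contributes count−1 duplicates):
  bridge speak: 2
  speak speak: 2
2 duplicate windows → 13 − 2 = 11 distinct.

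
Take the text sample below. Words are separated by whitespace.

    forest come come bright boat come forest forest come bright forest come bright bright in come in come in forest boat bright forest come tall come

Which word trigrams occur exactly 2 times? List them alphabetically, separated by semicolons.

bright forest come; forest come bright; in come in

Trigram counts meeting the condition (exactly 2 times):
  bright forest come: 2
  forest come bright: 2
  in come in: 2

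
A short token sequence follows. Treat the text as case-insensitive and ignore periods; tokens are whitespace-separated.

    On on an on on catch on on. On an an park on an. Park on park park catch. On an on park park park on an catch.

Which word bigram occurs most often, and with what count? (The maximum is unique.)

"on an", 5 times

Bigram frequencies (highest first):
  on an: 5
  on on: 4
  park on: 3
  park park: 3
  an on: 2
  catch on: 2
  … (6 more, each ≤ 2)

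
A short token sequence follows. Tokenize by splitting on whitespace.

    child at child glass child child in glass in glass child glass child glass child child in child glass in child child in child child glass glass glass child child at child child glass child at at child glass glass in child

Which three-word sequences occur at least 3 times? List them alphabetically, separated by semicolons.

child child in; child glass child; glass child child

Trigram counts meeting the condition (at least 3 times):
  child child in: 3
  child glass child: 4
  glass child child: 3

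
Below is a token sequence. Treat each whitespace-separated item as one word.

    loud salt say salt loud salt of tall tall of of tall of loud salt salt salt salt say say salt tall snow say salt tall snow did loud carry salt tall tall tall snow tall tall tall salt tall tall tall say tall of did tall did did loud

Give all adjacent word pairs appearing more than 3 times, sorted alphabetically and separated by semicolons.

salt tall; tall tall

Bigram counts meeting the condition (more than 3 times):
  salt tall: 4
  tall tall: 7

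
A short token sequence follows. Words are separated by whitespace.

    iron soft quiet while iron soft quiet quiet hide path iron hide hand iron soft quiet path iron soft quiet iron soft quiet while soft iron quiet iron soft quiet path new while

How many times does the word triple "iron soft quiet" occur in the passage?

Scanning the 31 overlapping trigram windows for "iron soft quiet":
  position 1–3: iron soft quiet
  position 5–7: iron soft quiet
  position 14–16: iron soft quiet
  position 18–20: iron soft quiet
  position 21–23: iron soft quiet
  position 28–30: iron soft quiet

6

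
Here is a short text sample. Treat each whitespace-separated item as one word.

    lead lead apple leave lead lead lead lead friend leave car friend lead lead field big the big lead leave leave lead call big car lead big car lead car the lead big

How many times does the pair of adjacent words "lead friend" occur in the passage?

Scanning the 32 overlapping bigram windows for "lead friend":
  position 8–9: lead friend

1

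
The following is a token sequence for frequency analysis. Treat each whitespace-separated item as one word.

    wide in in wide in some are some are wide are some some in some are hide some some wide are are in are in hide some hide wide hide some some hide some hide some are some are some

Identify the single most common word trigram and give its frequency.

"some are some", 3 times

Trigram frequencies (highest first):
  some are some: 3
  in some are: 2
  are some are: 2
  hide some some: 2
  hide some hide: 2
  some hide some: 2
  … (25 more, each ≤ 1)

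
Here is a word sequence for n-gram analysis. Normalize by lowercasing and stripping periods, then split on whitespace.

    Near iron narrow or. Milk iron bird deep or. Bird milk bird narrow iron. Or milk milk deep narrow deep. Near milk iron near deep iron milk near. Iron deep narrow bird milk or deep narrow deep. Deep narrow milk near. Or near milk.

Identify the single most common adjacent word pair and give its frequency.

"deep narrow", 4 times

Bigram frequencies (highest first):
  deep narrow: 4
  near iron: 2
  or milk: 2
  milk iron: 2
  bird milk: 2
  narrow deep: 2
  … (27 more, each ≤ 2)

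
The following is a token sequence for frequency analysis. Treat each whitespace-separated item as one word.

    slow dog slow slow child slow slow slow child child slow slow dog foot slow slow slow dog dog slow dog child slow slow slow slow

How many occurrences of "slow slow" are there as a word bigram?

9

Scanning the 25 overlapping bigram windows for "slow slow":
  position 3–4: slow slow
  position 6–7: slow slow
  position 7–8: slow slow
  position 11–12: slow slow
  position 15–16: slow slow
  position 16–17: slow slow
  position 23–24: slow slow
  position 24–25: slow slow
  position 25–26: slow slow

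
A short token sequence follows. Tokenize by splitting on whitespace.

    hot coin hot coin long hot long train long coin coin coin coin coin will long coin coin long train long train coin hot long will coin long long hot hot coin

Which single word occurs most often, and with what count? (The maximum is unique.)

Unigram frequencies (highest first):
  coin: 12
  long: 9
  hot: 6
  train: 3
  will: 2

"coin", 12 times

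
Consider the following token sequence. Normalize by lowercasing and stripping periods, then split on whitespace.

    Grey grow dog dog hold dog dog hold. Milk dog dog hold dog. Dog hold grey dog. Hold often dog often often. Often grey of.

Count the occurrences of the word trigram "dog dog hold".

4

Scanning the 23 overlapping trigram windows for "dog dog hold":
  position 3–5: dog dog hold
  position 6–8: dog dog hold
  position 10–12: dog dog hold
  position 13–15: dog dog hold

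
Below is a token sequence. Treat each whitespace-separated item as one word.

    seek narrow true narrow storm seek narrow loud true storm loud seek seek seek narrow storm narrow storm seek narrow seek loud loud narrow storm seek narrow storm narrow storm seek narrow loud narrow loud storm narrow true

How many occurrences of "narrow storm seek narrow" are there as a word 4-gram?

4

Scanning the 35 overlapping 4-gram windows for "narrow storm seek narrow":
  position 4–7: narrow storm seek narrow
  position 17–20: narrow storm seek narrow
  position 24–27: narrow storm seek narrow
  position 29–32: narrow storm seek narrow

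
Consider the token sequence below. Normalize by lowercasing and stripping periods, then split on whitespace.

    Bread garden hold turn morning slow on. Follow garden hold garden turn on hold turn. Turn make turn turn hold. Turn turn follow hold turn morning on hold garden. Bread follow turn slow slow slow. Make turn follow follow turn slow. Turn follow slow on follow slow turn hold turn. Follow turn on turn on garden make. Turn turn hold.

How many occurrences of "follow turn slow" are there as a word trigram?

2

Scanning the 58 overlapping trigram windows for "follow turn slow":
  position 31–33: follow turn slow
  position 39–41: follow turn slow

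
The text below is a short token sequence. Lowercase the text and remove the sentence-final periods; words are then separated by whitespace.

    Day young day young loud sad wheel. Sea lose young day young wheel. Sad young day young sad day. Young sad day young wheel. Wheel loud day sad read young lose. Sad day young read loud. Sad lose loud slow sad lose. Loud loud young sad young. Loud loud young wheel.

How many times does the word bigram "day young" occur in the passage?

7

Scanning the 50 overlapping bigram windows for "day young":
  position 1–2: day young
  position 3–4: day young
  position 11–12: day young
  position 16–17: day young
  position 19–20: day young
  position 22–23: day young
  position 33–34: day young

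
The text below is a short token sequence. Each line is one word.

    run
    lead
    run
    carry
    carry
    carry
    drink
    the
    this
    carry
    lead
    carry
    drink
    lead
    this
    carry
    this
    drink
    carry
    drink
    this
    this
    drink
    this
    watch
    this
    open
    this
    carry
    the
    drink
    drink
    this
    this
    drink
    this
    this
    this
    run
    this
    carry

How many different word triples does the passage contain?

35

41 tokens → 39 trigram windows in total.
Repeated trigrams (each contributes count−1 duplicates):
  drink this this: 3
  this drink this: 2
  this this drink: 2
4 duplicate windows → 39 − 4 = 35 distinct.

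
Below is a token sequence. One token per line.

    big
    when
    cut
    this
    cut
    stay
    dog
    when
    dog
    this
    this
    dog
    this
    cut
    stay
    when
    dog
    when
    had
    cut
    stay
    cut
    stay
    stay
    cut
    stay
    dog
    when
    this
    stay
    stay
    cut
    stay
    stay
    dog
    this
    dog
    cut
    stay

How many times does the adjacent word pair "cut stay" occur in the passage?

7

Scanning the 38 overlapping bigram windows for "cut stay":
  position 5–6: cut stay
  position 14–15: cut stay
  position 20–21: cut stay
  position 22–23: cut stay
  position 25–26: cut stay
  position 32–33: cut stay
  position 38–39: cut stay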